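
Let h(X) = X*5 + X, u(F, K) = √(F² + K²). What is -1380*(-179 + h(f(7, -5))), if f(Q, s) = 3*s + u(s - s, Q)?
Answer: 313260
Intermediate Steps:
f(Q, s) = √(Q²) + 3*s (f(Q, s) = 3*s + √((s - s)² + Q²) = 3*s + √(0² + Q²) = 3*s + √(0 + Q²) = 3*s + √(Q²) = √(Q²) + 3*s)
h(X) = 6*X (h(X) = 5*X + X = 6*X)
-1380*(-179 + h(f(7, -5))) = -1380*(-179 + 6*(√(7²) + 3*(-5))) = -1380*(-179 + 6*(√49 - 15)) = -1380*(-179 + 6*(7 - 15)) = -1380*(-179 + 6*(-8)) = -1380*(-179 - 48) = -1380*(-227) = 313260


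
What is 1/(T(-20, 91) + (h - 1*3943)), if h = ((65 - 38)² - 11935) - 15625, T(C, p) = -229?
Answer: -1/31003 ≈ -3.2255e-5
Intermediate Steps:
h = -26831 (h = (27² - 11935) - 15625 = (729 - 11935) - 15625 = -11206 - 15625 = -26831)
1/(T(-20, 91) + (h - 1*3943)) = 1/(-229 + (-26831 - 1*3943)) = 1/(-229 + (-26831 - 3943)) = 1/(-229 - 30774) = 1/(-31003) = -1/31003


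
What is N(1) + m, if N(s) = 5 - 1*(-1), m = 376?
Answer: 382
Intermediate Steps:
N(s) = 6 (N(s) = 5 + 1 = 6)
N(1) + m = 6 + 376 = 382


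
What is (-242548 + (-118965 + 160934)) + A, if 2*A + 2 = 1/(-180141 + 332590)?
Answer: -61156440839/304898 ≈ -2.0058e+5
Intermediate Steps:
A = -304897/304898 (A = -1 + 1/(2*(-180141 + 332590)) = -1 + (½)/152449 = -1 + (½)*(1/152449) = -1 + 1/304898 = -304897/304898 ≈ -1.0000)
(-242548 + (-118965 + 160934)) + A = (-242548 + (-118965 + 160934)) - 304897/304898 = (-242548 + 41969) - 304897/304898 = -200579 - 304897/304898 = -61156440839/304898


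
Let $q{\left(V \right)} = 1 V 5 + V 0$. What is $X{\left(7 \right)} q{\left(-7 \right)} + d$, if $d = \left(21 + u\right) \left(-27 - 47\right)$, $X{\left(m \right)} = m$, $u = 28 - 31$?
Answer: $-1577$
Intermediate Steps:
$u = -3$
$q{\left(V \right)} = 5 V$ ($q{\left(V \right)} = V 5 + 0 = 5 V + 0 = 5 V$)
$d = -1332$ ($d = \left(21 - 3\right) \left(-27 - 47\right) = 18 \left(-74\right) = -1332$)
$X{\left(7 \right)} q{\left(-7 \right)} + d = 7 \cdot 5 \left(-7\right) - 1332 = 7 \left(-35\right) - 1332 = -245 - 1332 = -1577$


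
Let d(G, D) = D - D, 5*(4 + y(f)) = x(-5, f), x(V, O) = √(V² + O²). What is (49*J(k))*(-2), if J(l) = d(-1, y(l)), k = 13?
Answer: 0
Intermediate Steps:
x(V, O) = √(O² + V²)
y(f) = -4 + √(25 + f²)/5 (y(f) = -4 + √(f² + (-5)²)/5 = -4 + √(f² + 25)/5 = -4 + √(25 + f²)/5)
d(G, D) = 0
J(l) = 0
(49*J(k))*(-2) = (49*0)*(-2) = 0*(-2) = 0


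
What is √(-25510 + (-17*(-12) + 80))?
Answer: I*√25226 ≈ 158.83*I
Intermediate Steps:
√(-25510 + (-17*(-12) + 80)) = √(-25510 + (204 + 80)) = √(-25510 + 284) = √(-25226) = I*√25226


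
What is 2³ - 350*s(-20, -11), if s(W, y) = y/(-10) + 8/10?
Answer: -657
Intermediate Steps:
s(W, y) = ⅘ - y/10 (s(W, y) = y*(-⅒) + 8*(⅒) = -y/10 + ⅘ = ⅘ - y/10)
2³ - 350*s(-20, -11) = 2³ - 350*(⅘ - ⅒*(-11)) = 8 - 350*(⅘ + 11/10) = 8 - 350*19/10 = 8 - 665 = -657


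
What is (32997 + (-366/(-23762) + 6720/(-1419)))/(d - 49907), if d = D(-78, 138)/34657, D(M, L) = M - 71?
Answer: -1606413838564465/2430001901699306 ≈ -0.66108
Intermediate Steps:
D(M, L) = -71 + M
d = -149/34657 (d = (-71 - 78)/34657 = -149*1/34657 = -149/34657 ≈ -0.0042993)
(32997 + (-366/(-23762) + 6720/(-1419)))/(d - 49907) = (32997 + (-366/(-23762) + 6720/(-1419)))/(-149/34657 - 49907) = (32997 + (-366*(-1/23762) + 6720*(-1/1419)))/(-1729627048/34657) = (32997 + (183/11881 - 2240/473))*(-34657/1729627048) = (32997 - 26526881/5619713)*(-34657/1729627048) = (185407142980/5619713)*(-34657/1729627048) = -1606413838564465/2430001901699306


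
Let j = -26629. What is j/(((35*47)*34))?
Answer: -26629/55930 ≈ -0.47611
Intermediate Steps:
j/(((35*47)*34)) = -26629/((35*47)*34) = -26629/(1645*34) = -26629/55930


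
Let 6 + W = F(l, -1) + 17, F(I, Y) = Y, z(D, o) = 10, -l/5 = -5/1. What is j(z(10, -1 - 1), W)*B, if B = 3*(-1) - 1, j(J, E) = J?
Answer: -40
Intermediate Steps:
l = 25 (l = -(-25)/1 = -(-25) = -5*(-5) = 25)
W = 10 (W = -6 + (-1 + 17) = -6 + 16 = 10)
B = -4 (B = -3 - 1 = -4)
j(z(10, -1 - 1), W)*B = 10*(-4) = -40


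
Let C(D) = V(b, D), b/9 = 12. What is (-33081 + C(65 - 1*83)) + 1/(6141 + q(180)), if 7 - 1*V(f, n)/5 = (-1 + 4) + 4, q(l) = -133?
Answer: -198750647/6008 ≈ -33081.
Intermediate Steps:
b = 108 (b = 9*12 = 108)
V(f, n) = 0 (V(f, n) = 35 - 5*((-1 + 4) + 4) = 35 - 5*(3 + 4) = 35 - 5*7 = 35 - 35 = 0)
C(D) = 0
(-33081 + C(65 - 1*83)) + 1/(6141 + q(180)) = (-33081 + 0) + 1/(6141 - 133) = -33081 + 1/6008 = -198750647/6008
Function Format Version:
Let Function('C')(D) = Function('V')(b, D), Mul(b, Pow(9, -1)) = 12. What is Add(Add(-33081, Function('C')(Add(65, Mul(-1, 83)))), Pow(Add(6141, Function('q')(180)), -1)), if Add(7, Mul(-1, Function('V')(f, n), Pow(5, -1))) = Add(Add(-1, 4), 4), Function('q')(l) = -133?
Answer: Rational(-198750647, 6008) ≈ -33081.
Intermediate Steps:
b = 108 (b = Mul(9, 12) = 108)
Function('V')(f, n) = 0 (Function('V')(f, n) = Add(35, Mul(-5, Add(Add(-1, 4), 4))) = Add(35, Mul(-5, Add(3, 4))) = Add(35, Mul(-5, 7)) = Add(35, -35) = 0)
Function('C')(D) = 0
Add(Add(-33081, Function('C')(Add(65, Mul(-1, 83)))), Pow(Add(6141, Function('q')(180)), -1)) = Add(Add(-33081, 0), Pow(Add(6141, -133), -1)) = Add(-33081, Pow(6008, -1)) = Add(-33081, Rational(1, 6008)) = Rational(-198750647, 6008)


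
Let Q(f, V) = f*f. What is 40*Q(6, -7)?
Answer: 1440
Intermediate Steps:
Q(f, V) = f**2
40*Q(6, -7) = 40*6**2 = 40*36 = 1440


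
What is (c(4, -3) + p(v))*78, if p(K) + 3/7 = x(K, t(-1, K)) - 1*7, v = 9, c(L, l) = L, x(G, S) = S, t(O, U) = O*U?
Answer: -6786/7 ≈ -969.43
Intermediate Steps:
p(K) = -52/7 - K (p(K) = -3/7 + (-K - 1*7) = -3/7 + (-K - 7) = -3/7 + (-7 - K) = -52/7 - K)
(c(4, -3) + p(v))*78 = (4 + (-52/7 - 1*9))*78 = (4 + (-52/7 - 9))*78 = (4 - 115/7)*78 = -87/7*78 = -6786/7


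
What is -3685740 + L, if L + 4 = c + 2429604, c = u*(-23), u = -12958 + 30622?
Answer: -1662412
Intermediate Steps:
u = 17664
c = -406272 (c = 17664*(-23) = -406272)
L = 2023328 (L = -4 + (-406272 + 2429604) = -4 + 2023332 = 2023328)
-3685740 + L = -3685740 + 2023328 = -1662412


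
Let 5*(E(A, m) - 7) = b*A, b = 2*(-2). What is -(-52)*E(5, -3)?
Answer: 156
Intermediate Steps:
b = -4
E(A, m) = 7 - 4*A/5 (E(A, m) = 7 + (-4*A)/5 = 7 - 4*A/5)
-(-52)*E(5, -3) = -(-52)*(7 - ⅘*5) = -(-52)*(7 - 4) = -(-52)*3 = -26*(-6) = 156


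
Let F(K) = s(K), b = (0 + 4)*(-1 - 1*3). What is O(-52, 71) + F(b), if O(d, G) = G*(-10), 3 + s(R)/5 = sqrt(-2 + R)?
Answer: -725 + 15*I*sqrt(2) ≈ -725.0 + 21.213*I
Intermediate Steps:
b = -16 (b = 4*(-1 - 3) = 4*(-4) = -16)
s(R) = -15 + 5*sqrt(-2 + R)
F(K) = -15 + 5*sqrt(-2 + K)
O(d, G) = -10*G
O(-52, 71) + F(b) = -10*71 + (-15 + 5*sqrt(-2 - 16)) = -710 + (-15 + 5*sqrt(-18)) = -710 + (-15 + 5*(3*I*sqrt(2))) = -710 + (-15 + 15*I*sqrt(2)) = -725 + 15*I*sqrt(2)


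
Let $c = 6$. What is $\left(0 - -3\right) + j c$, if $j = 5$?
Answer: $33$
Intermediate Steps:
$\left(0 - -3\right) + j c = \left(0 - -3\right) + 5 \cdot 6 = \left(0 + 3\right) + 30 = 3 + 30 = 33$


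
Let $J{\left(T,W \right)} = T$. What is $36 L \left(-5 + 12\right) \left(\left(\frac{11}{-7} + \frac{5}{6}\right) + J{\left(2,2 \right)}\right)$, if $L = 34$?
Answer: $10812$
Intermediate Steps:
$36 L \left(-5 + 12\right) \left(\left(\frac{11}{-7} + \frac{5}{6}\right) + J{\left(2,2 \right)}\right) = 36 \cdot 34 \left(-5 + 12\right) \left(\left(\frac{11}{-7} + \frac{5}{6}\right) + 2\right) = 1224 \cdot 7 \left(\left(11 \left(- \frac{1}{7}\right) + 5 \cdot \frac{1}{6}\right) + 2\right) = 1224 \cdot 7 \left(\left(- \frac{11}{7} + \frac{5}{6}\right) + 2\right) = 1224 \cdot 7 \left(- \frac{31}{42} + 2\right) = 1224 \cdot 7 \cdot \frac{53}{42} = 1224 \cdot \frac{53}{6} = 10812$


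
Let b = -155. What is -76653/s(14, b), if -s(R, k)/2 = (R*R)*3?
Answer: 25551/392 ≈ 65.181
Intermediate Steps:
s(R, k) = -6*R² (s(R, k) = -2*R*R*3 = -2*R²*3 = -6*R²)
-76653/s(14, b) = -76653/((-6*14²)) = -76653/((-6*196)) = -76653/(-1176) = -76653*(-1/1176) = 25551/392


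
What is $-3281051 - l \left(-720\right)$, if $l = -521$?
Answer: $-3656171$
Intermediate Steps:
$-3281051 - l \left(-720\right) = -3281051 - \left(-521\right) \left(-720\right) = -3281051 - 375120 = -3656171$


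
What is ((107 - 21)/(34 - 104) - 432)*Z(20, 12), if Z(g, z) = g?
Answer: -60652/7 ≈ -8664.6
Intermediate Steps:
((107 - 21)/(34 - 104) - 432)*Z(20, 12) = ((107 - 21)/(34 - 104) - 432)*20 = (86/(-70) - 432)*20 = (86*(-1/70) - 432)*20 = (-43/35 - 432)*20 = -15163/35*20 = -60652/7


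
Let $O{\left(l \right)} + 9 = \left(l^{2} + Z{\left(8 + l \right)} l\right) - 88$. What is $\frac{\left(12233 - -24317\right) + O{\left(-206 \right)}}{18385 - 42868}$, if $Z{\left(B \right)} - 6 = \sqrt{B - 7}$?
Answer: $- \frac{77653}{24483} + \frac{206 i \sqrt{205}}{24483} \approx -3.1717 + 0.12047 i$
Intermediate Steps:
$Z{\left(B \right)} = 6 + \sqrt{-7 + B}$ ($Z{\left(B \right)} = 6 + \sqrt{B - 7} = 6 + \sqrt{-7 + B}$)
$O{\left(l \right)} = -97 + l^{2} + l \left(6 + \sqrt{1 + l}\right)$ ($O{\left(l \right)} = -9 - \left(88 - l^{2} - \left(6 + \sqrt{-7 + \left(8 + l\right)}\right) l\right) = -9 - \left(88 - l^{2} - \left(6 + \sqrt{1 + l}\right) l\right) = -9 - \left(88 - l^{2} - l \left(6 + \sqrt{1 + l}\right)\right) = -9 + \left(-88 + l^{2} + l \left(6 + \sqrt{1 + l}\right)\right) = -97 + l^{2} + l \left(6 + \sqrt{1 + l}\right)$)
$\frac{\left(12233 - -24317\right) + O{\left(-206 \right)}}{18385 - 42868} = \frac{\left(12233 - -24317\right) - \left(97 - 42436 + 206 \left(6 + \sqrt{1 - 206}\right)\right)}{18385 - 42868} = \frac{\left(12233 + 24317\right) - \left(-42339 + 206 \left(6 + \sqrt{-205}\right)\right)}{-24483} = \left(36550 - \left(-42339 + 206 \left(6 + i \sqrt{205}\right)\right)\right) \left(- \frac{1}{24483}\right) = \left(36550 - \left(-41103 + 206 i \sqrt{205}\right)\right) \left(- \frac{1}{24483}\right) = \left(36550 + \left(41103 - 206 i \sqrt{205}\right)\right) \left(- \frac{1}{24483}\right) = \left(77653 - 206 i \sqrt{205}\right) \left(- \frac{1}{24483}\right) = - \frac{77653}{24483} + \frac{206 i \sqrt{205}}{24483}$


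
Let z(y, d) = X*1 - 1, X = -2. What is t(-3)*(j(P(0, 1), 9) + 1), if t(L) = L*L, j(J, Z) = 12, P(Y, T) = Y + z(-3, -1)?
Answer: 117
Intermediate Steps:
z(y, d) = -3 (z(y, d) = -2*1 - 1 = -2 - 1 = -3)
P(Y, T) = -3 + Y (P(Y, T) = Y - 3 = -3 + Y)
t(L) = L²
t(-3)*(j(P(0, 1), 9) + 1) = (-3)²*(12 + 1) = 9*13 = 117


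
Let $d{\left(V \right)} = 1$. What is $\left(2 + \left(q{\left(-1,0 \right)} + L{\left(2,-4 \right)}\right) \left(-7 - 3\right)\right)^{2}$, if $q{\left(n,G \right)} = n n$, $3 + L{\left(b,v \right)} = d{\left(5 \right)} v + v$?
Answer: $10404$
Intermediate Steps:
$L{\left(b,v \right)} = -3 + 2 v$ ($L{\left(b,v \right)} = -3 + \left(1 v + v\right) = -3 + \left(v + v\right) = -3 + 2 v$)
$q{\left(n,G \right)} = n^{2}$
$\left(2 + \left(q{\left(-1,0 \right)} + L{\left(2,-4 \right)}\right) \left(-7 - 3\right)\right)^{2} = \left(2 + \left(\left(-1\right)^{2} + \left(-3 + 2 \left(-4\right)\right)\right) \left(-7 - 3\right)\right)^{2} = \left(2 + \left(1 - 11\right) \left(-10\right)\right)^{2} = \left(2 - -100\right)^{2} = \left(2 + 100\right)^{2} = 102^{2} = 10404$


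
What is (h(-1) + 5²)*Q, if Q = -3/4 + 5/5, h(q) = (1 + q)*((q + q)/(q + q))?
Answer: 25/4 ≈ 6.2500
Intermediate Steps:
h(q) = 1 + q (h(q) = (1 + q)*((2*q)/((2*q))) = (1 + q)*((2*q)*(1/(2*q))) = (1 + q)*1 = 1 + q)
Q = ¼ (Q = -3*¼ + 5*(⅕) = -¾ + 1 = ¼ ≈ 0.25000)
(h(-1) + 5²)*Q = ((1 - 1) + 5²)*(¼) = (0 + 25)*(¼) = 25*(¼) = 25/4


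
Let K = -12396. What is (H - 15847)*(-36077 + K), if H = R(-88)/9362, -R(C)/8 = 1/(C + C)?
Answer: 158211582478811/205964 ≈ 7.6815e+8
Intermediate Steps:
R(C) = -4/C (R(C) = -8/(C + C) = -8*1/(2*C) = -4/C)
H = 1/205964 (H = -4/(-88)/9362 = -4*(-1/88)*(1/9362) = (1/22)*(1/9362) = 1/205964 ≈ 4.8552e-6)
(H - 15847)*(-36077 + K) = (1/205964 - 15847)*(-36077 - 12396) = -3263911507/205964*(-48473) = 158211582478811/205964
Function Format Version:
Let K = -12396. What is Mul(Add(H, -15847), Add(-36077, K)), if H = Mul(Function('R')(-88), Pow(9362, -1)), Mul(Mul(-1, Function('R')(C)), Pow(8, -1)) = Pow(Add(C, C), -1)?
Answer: Rational(158211582478811, 205964) ≈ 7.6815e+8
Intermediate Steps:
Function('R')(C) = Mul(-4, Pow(C, -1)) (Function('R')(C) = Mul(-8, Pow(Add(C, C), -1)) = Mul(-8, Pow(Mul(2, C), -1)) = Mul(-8, Mul(Rational(1, 2), Pow(C, -1))) = Mul(-4, Pow(C, -1)))
H = Rational(1, 205964) (H = Mul(Mul(-4, Pow(-88, -1)), Pow(9362, -1)) = Mul(Mul(-4, Rational(-1, 88)), Rational(1, 9362)) = Mul(Rational(1, 22), Rational(1, 9362)) = Rational(1, 205964) ≈ 4.8552e-6)
Mul(Add(H, -15847), Add(-36077, K)) = Mul(Add(Rational(1, 205964), -15847), Add(-36077, -12396)) = Mul(Rational(-3263911507, 205964), -48473) = Rational(158211582478811, 205964)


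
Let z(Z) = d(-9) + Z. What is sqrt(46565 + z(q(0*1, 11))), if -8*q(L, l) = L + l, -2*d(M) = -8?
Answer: sqrt(745082)/4 ≈ 215.80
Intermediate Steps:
d(M) = 4 (d(M) = -1/2*(-8) = 4)
q(L, l) = -L/8 - l/8 (q(L, l) = -(L + l)/8 = -L/8 - l/8)
z(Z) = 4 + Z
sqrt(46565 + z(q(0*1, 11))) = sqrt(46565 + (4 + (-0 - 1/8*11))) = sqrt(46565 + (4 + (-1/8*0 - 11/8))) = sqrt(46565 + (4 + (0 - 11/8))) = sqrt(46565 + (4 - 11/8)) = sqrt(46565 + 21/8) = sqrt(372541/8) = sqrt(745082)/4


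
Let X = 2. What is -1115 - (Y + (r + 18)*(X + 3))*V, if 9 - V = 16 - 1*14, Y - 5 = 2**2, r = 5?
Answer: -1983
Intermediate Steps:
Y = 9 (Y = 5 + 2**2 = 5 + 4 = 9)
V = 7 (V = 9 - (16 - 1*14) = 9 - (16 - 14) = 9 - 1*2 = 9 - 2 = 7)
-1115 - (Y + (r + 18)*(X + 3))*V = -1115 - (9 + (5 + 18)*(2 + 3))*7 = -1115 - (9 + 23*5)*7 = -1115 - (9 + 115)*7 = -1115 - 124*7 = -1115 - 1*868 = -1115 - 868 = -1983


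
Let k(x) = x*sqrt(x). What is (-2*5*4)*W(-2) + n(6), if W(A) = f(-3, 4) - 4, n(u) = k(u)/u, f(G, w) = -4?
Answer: 320 + sqrt(6) ≈ 322.45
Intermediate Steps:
k(x) = x**(3/2)
n(u) = sqrt(u) (n(u) = u**(3/2)/u = sqrt(u))
W(A) = -8 (W(A) = -4 - 4 = -8)
(-2*5*4)*W(-2) + n(6) = (-2*5*4)*(-8) + sqrt(6) = -10*4*(-8) + sqrt(6) = -40*(-8) + sqrt(6) = 320 + sqrt(6)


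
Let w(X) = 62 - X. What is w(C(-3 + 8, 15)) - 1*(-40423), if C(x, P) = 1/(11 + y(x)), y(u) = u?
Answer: 647759/16 ≈ 40485.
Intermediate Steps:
C(x, P) = 1/(11 + x)
w(C(-3 + 8, 15)) - 1*(-40423) = (62 - 1/(11 + (-3 + 8))) - 1*(-40423) = (62 - 1/(11 + 5)) + 40423 = (62 - 1/16) + 40423 = 991/16 + 40423 = 647759/16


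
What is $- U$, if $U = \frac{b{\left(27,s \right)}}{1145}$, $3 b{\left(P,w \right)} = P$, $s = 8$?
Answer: $- \frac{9}{1145} \approx -0.0078603$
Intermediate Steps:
$b{\left(P,w \right)} = \frac{P}{3}$
$U = \frac{9}{1145}$ ($U = \frac{\frac{1}{3} \cdot 27}{1145} = \frac{1}{1145} \cdot 9 = \frac{9}{1145} \approx 0.0078603$)
$- U = \left(-1\right) \frac{9}{1145} = - \frac{9}{1145}$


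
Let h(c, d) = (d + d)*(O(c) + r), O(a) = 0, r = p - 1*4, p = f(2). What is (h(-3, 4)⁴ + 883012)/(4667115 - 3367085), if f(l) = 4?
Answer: 441506/650015 ≈ 0.67922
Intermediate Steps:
p = 4
r = 0 (r = 4 - 1*4 = 4 - 4 = 0)
h(c, d) = 0 (h(c, d) = (d + d)*(0 + 0) = (2*d)*0 = 0)
(h(-3, 4)⁴ + 883012)/(4667115 - 3367085) = (0⁴ + 883012)/(4667115 - 3367085) = (0 + 883012)/1300030 = 883012*(1/1300030) = 441506/650015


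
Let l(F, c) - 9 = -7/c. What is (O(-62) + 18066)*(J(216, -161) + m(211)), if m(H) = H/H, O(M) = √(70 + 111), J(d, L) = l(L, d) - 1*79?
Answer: -44897021/36 - 14911*√181/216 ≈ -1.2481e+6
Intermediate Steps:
l(F, c) = 9 - 7/c
J(d, L) = -70 - 7/d (J(d, L) = (9 - 7/d) - 1*79 = (9 - 7/d) - 79 = -70 - 7/d)
O(M) = √181
m(H) = 1
(O(-62) + 18066)*(J(216, -161) + m(211)) = (√181 + 18066)*((-70 - 7/216) + 1) = (18066 + √181)*((-70 - 7*1/216) + 1) = (18066 + √181)*((-70 - 7/216) + 1) = (18066 + √181)*(-15127/216 + 1) = (18066 + √181)*(-14911/216) = -44897021/36 - 14911*√181/216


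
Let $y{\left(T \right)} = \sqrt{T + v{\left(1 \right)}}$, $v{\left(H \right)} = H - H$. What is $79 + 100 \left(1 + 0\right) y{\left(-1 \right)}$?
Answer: $79 + 100 i \approx 79.0 + 100.0 i$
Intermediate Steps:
$v{\left(H \right)} = 0$
$y{\left(T \right)} = \sqrt{T}$ ($y{\left(T \right)} = \sqrt{T + 0} = \sqrt{T}$)
$79 + 100 \left(1 + 0\right) y{\left(-1 \right)} = 79 + 100 \left(1 + 0\right) \sqrt{-1} = 79 + 100 \cdot 1 i = 79 + 100 i$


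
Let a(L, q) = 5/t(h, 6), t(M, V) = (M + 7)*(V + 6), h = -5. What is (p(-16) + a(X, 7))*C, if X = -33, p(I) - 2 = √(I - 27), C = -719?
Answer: -38107/24 - 719*I*√43 ≈ -1587.8 - 4714.8*I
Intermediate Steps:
t(M, V) = (6 + V)*(7 + M) (t(M, V) = (7 + M)*(6 + V) = (6 + V)*(7 + M))
p(I) = 2 + √(-27 + I) (p(I) = 2 + √(I - 27) = 2 + √(-27 + I))
a(L, q) = 5/24 (a(L, q) = 5/(42 + 6*(-5) + 7*6 - 5*6) = 5/(42 - 30 + 42 - 30) = 5/24)
(p(-16) + a(X, 7))*C = ((2 + √(-27 - 16)) + 5/24)*(-719) = ((2 + √(-43)) + 5/24)*(-719) = ((2 + I*√43) + 5/24)*(-719) = (53/24 + I*√43)*(-719) = -38107/24 - 719*I*√43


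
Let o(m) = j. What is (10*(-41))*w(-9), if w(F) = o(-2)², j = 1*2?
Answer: -1640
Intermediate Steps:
j = 2
o(m) = 2
w(F) = 4 (w(F) = 2² = 4)
(10*(-41))*w(-9) = (10*(-41))*4 = -410*4 = -1640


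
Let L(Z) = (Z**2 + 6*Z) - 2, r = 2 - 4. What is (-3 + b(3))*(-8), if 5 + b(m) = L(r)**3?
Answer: 8064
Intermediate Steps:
r = -2
L(Z) = -2 + Z**2 + 6*Z
b(m) = -1005 (b(m) = -5 + (-2 + (-2)**2 + 6*(-2))**3 = -5 + (-2 + 4 - 12)**3 = -5 + (-10)**3 = -5 - 1000 = -1005)
(-3 + b(3))*(-8) = (-3 - 1005)*(-8) = -1008*(-8) = 8064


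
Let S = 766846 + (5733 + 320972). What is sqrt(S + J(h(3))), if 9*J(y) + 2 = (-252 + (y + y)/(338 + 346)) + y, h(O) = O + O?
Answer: 2*sqrt(7993929774)/171 ≈ 1045.7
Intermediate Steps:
h(O) = 2*O
J(y) = -254/9 + 343*y/3078 (J(y) = -2/9 + ((-252 + (y + y)/(338 + 346)) + y)/9 = -2/9 + ((-252 + (2*y)/684) + y)/9 = -2/9 + ((-252 + (2*y)*(1/684)) + y)/9 = -2/9 + ((-252 + y/342) + y)/9 = -2/9 + (-252 + 343*y/342)/9 = -2/9 + (-28 + 343*y/3078) = -254/9 + 343*y/3078)
S = 1093551 (S = 766846 + 326705 = 1093551)
sqrt(S + J(h(3))) = sqrt(1093551 + (-254/9 + 343*(2*3)/3078)) = sqrt(1093551 + (-254/9 + (343/3078)*6)) = sqrt(1093551 + (-254/9 + 343/513)) = sqrt(1093551 - 14135/513) = sqrt(560977528/513) = 2*sqrt(7993929774)/171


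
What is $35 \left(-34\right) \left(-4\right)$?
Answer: $4760$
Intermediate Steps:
$35 \left(-34\right) \left(-4\right) = \left(-1190\right) \left(-4\right) = 4760$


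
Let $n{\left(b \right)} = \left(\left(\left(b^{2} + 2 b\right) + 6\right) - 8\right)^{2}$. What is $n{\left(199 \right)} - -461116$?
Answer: $1600221125$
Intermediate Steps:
$n{\left(b \right)} = \left(-2 + b^{2} + 2 b\right)^{2}$ ($n{\left(b \right)} = \left(\left(6 + b^{2} + 2 b\right) - 8\right)^{2} = \left(-2 + b^{2} + 2 b\right)^{2}$)
$n{\left(199 \right)} - -461116 = \left(-2 + 199^{2} + 2 \cdot 199\right)^{2} - -461116 = \left(-2 + 39601 + 398\right)^{2} + 461116 = 39997^{2} + 461116 = 1599760009 + 461116 = 1600221125$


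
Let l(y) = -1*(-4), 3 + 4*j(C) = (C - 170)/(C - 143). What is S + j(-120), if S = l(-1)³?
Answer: 66829/1052 ≈ 63.526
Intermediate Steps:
j(C) = -¾ + (-170 + C)/(4*(-143 + C)) (j(C) = -¾ + ((C - 170)/(C - 143))/4 = -¾ + ((-170 + C)/(-143 + C))/4 = -¾ + (-170 + C)/(4*(-143 + C)))
l(y) = 4
S = 64 (S = 4³ = 64)
S + j(-120) = 64 + (259 - 2*(-120))/(4*(-143 - 120)) = 64 + (¼)*(259 + 240)/(-263) = 64 + (¼)*(-1/263)*499 = 64 - 499/1052 = 66829/1052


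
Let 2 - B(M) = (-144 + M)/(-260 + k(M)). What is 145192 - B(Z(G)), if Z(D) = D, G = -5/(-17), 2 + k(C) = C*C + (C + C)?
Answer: 1566460843/10789 ≈ 1.4519e+5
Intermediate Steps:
k(C) = -2 + C² + 2*C (k(C) = -2 + (C*C + (C + C)) = -2 + (C² + 2*C) = -2 + C² + 2*C)
G = 5/17 (G = -5*(-1/17) = 5/17 ≈ 0.29412)
B(M) = 2 - (-144 + M)/(-262 + M² + 2*M) (B(M) = 2 - (-144 + M)/(-260 + (-2 + M² + 2*M)) = 2 - (-144 + M)/(-262 + M² + 2*M))
145192 - B(Z(G)) = 145192 - (-380 + 2*(5/17)² + 3*(5/17))/(-262 + (5/17)² + 2*(5/17)) = 145192 - (-380 + 2*(25/289) + 15/17)/(-262 + 25/289 + 10/17) = 145192 - (-380 + 50/289 + 15/17)/(-75523/289) = 145192 - (-289)*(-109515)/(75523*289) = 145192 - 1*15645/10789 = 145192 - 15645/10789 = 1566460843/10789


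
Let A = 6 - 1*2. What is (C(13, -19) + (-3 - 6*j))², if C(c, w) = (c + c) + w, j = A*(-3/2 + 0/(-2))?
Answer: 1600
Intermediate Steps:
A = 4 (A = 6 - 2 = 4)
j = -6 (j = 4*(-3/2 + 0/(-2)) = 4*(-3*½ + 0*(-½)) = 4*(-3/2 + 0) = 4*(-3/2) = -6)
C(c, w) = w + 2*c (C(c, w) = 2*c + w = w + 2*c)
(C(13, -19) + (-3 - 6*j))² = ((-19 + 2*13) + (-3 - 6*(-6)))² = ((-19 + 26) + (-3 + 36))² = (7 + 33)² = 40² = 1600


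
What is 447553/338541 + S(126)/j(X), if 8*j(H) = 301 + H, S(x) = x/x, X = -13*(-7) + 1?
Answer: 19844073/14782957 ≈ 1.3424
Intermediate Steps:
X = 92 (X = 91 + 1 = 92)
S(x) = 1
j(H) = 301/8 + H/8 (j(H) = (301 + H)/8 = 301/8 + H/8)
447553/338541 + S(126)/j(X) = 447553/338541 + 1/(301/8 + (1/8)*92) = 447553*(1/338541) + 1/(301/8 + 23/2) = 447553/338541 + 1/(393/8) = 447553/338541 + 1*(8/393) = 447553/338541 + 8/393 = 19844073/14782957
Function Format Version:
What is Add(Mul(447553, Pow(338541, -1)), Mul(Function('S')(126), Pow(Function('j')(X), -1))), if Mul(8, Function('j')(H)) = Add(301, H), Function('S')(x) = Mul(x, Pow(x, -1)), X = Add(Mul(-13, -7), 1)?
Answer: Rational(19844073, 14782957) ≈ 1.3424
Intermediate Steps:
X = 92 (X = Add(91, 1) = 92)
Function('S')(x) = 1
Function('j')(H) = Add(Rational(301, 8), Mul(Rational(1, 8), H)) (Function('j')(H) = Mul(Rational(1, 8), Add(301, H)) = Add(Rational(301, 8), Mul(Rational(1, 8), H)))
Add(Mul(447553, Pow(338541, -1)), Mul(Function('S')(126), Pow(Function('j')(X), -1))) = Add(Mul(447553, Pow(338541, -1)), Mul(1, Pow(Add(Rational(301, 8), Mul(Rational(1, 8), 92)), -1))) = Add(Mul(447553, Rational(1, 338541)), Mul(1, Pow(Add(Rational(301, 8), Rational(23, 2)), -1))) = Add(Rational(447553, 338541), Mul(1, Pow(Rational(393, 8), -1))) = Add(Rational(447553, 338541), Mul(1, Rational(8, 393))) = Add(Rational(447553, 338541), Rational(8, 393)) = Rational(19844073, 14782957)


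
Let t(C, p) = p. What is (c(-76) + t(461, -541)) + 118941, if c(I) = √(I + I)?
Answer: 118400 + 2*I*√38 ≈ 1.184e+5 + 12.329*I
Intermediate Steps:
c(I) = √2*√I (c(I) = √(2*I) = √2*√I)
(c(-76) + t(461, -541)) + 118941 = (√2*√(-76) - 541) + 118941 = (√2*(2*I*√19) - 541) + 118941 = (2*I*√38 - 541) + 118941 = (-541 + 2*I*√38) + 118941 = 118400 + 2*I*√38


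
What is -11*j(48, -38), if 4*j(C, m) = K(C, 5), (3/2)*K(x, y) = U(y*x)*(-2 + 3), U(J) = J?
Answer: -440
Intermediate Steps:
K(x, y) = 2*x*y/3 (K(x, y) = 2*((y*x)*(-2 + 3))/3 = 2*((x*y)*1)/3 = 2*(x*y)/3 = 2*x*y/3)
j(C, m) = 5*C/6 (j(C, m) = ((⅔)*C*5)/4 = (10*C/3)/4 = 5*C/6)
-11*j(48, -38) = -55*48/6 = -11*40 = -440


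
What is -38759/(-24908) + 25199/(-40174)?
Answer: 464723687/500326996 ≈ 0.92884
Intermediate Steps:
-38759/(-24908) + 25199/(-40174) = -38759*(-1/24908) + 25199*(-1/40174) = 38759/24908 - 25199/40174 = 464723687/500326996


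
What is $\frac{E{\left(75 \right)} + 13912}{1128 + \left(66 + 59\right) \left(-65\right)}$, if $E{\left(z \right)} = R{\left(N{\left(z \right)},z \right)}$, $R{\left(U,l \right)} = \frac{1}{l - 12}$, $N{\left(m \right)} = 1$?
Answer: $- \frac{876457}{440811} \approx -1.9883$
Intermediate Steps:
$R{\left(U,l \right)} = \frac{1}{-12 + l}$
$E{\left(z \right)} = \frac{1}{-12 + z}$
$\frac{E{\left(75 \right)} + 13912}{1128 + \left(66 + 59\right) \left(-65\right)} = \frac{\frac{1}{-12 + 75} + 13912}{1128 + \left(66 + 59\right) \left(-65\right)} = \frac{\frac{1}{63} + 13912}{1128 + 125 \left(-65\right)} = \frac{\frac{1}{63} + 13912}{1128 - 8125} = \frac{876457}{63 \left(-6997\right)} = \frac{876457}{63} \left(- \frac{1}{6997}\right) = - \frac{876457}{440811}$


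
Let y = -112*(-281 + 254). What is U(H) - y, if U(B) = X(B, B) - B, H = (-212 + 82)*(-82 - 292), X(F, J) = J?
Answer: -3024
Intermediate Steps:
H = 48620 (H = -130*(-374) = 48620)
y = 3024 (y = -112*(-27) = 3024)
U(B) = 0 (U(B) = B - B = 0)
U(H) - y = 0 - 1*3024 = 0 - 3024 = -3024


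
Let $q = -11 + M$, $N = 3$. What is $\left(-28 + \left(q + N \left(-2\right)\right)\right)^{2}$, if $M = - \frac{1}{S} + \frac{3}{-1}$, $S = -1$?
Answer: $2209$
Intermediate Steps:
$M = -2$ ($M = - \frac{1}{-1} + \frac{3}{-1} = \left(-1\right) \left(-1\right) + 3 \left(-1\right) = 1 - 3 = -2$)
$q = -13$ ($q = -11 - 2 = -13$)
$\left(-28 + \left(q + N \left(-2\right)\right)\right)^{2} = \left(-28 + \left(-13 + 3 \left(-2\right)\right)\right)^{2} = \left(-28 - 19\right)^{2} = \left(-47\right)^{2} = 2209$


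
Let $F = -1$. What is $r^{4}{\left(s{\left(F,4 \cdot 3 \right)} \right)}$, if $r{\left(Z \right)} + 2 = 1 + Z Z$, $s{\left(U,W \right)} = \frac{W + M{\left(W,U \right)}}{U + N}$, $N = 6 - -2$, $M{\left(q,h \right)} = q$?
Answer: $\frac{77133397441}{5764801} \approx 13380.0$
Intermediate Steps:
$N = 8$ ($N = 6 + 2 = 8$)
$s{\left(U,W \right)} = \frac{2 W}{8 + U}$ ($s{\left(U,W \right)} = \frac{W + W}{U + 8} = \frac{2 W}{8 + U}$)
$r{\left(Z \right)} = -1 + Z^{2}$ ($r{\left(Z \right)} = -2 + \left(1 + Z Z\right) = -2 + \left(1 + Z^{2}\right) = -1 + Z^{2}$)
$r^{4}{\left(s{\left(F,4 \cdot 3 \right)} \right)} = \left(-1 + \left(\frac{2 \cdot 4 \cdot 3}{8 - 1}\right)^{2}\right)^{4} = \left(-1 + \left(2 \cdot 12 \cdot \frac{1}{7}\right)^{2}\right)^{4} = \left(-1 + \left(\frac{24}{7}\right)^{2}\right)^{4} = \left(-1 + \frac{576}{49}\right)^{4} = \left(\frac{527}{49}\right)^{4} = \frac{77133397441}{5764801}$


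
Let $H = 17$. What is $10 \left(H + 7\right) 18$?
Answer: $4320$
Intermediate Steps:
$10 \left(H + 7\right) 18 = 10 \left(17 + 7\right) 18 = 10 \cdot 24 \cdot 18 = 240 \cdot 18 = 4320$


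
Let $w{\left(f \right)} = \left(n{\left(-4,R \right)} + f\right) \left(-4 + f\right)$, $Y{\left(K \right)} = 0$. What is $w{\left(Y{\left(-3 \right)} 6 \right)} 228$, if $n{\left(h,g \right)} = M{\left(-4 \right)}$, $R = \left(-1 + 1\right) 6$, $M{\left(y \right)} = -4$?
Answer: $3648$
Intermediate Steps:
$R = 0$ ($R = 0 \cdot 6 = 0$)
$n{\left(h,g \right)} = -4$
$w{\left(f \right)} = \left(-4 + f\right)^{2}$ ($w{\left(f \right)} = \left(-4 + f\right) \left(-4 + f\right) = \left(-4 + f\right)^{2}$)
$w{\left(Y{\left(-3 \right)} 6 \right)} 228 = \left(16 + \left(0 \cdot 6\right)^{2} - 8 \cdot 0 \cdot 6\right) 228 = \left(16 + 0^{2} - 0\right) 228 = \left(16 + 0 + 0\right) 228 = 16 \cdot 228 = 3648$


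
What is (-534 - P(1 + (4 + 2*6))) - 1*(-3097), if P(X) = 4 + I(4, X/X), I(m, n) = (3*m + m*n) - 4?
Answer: 2547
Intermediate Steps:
I(m, n) = -4 + 3*m + m*n
P(X) = 16 (P(X) = 4 + (-4 + 3*4 + 4*(X/X)) = 4 + (-4 + 12 + 4*1) = 4 + (-4 + 12 + 4) = 4 + 12 = 16)
(-534 - P(1 + (4 + 2*6))) - 1*(-3097) = (-534 - 1*16) - 1*(-3097) = (-534 - 16) + 3097 = -550 + 3097 = 2547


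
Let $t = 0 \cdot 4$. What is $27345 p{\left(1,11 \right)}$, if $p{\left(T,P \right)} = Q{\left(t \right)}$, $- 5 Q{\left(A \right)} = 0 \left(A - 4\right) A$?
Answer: $0$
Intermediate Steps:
$t = 0$
$Q{\left(A \right)} = 0$ ($Q{\left(A \right)} = - \frac{0 \left(A - 4\right) A}{5} = - \frac{0 \left(-4 + A\right) A}{5} = - \frac{0 A}{5} = \left(- \frac{1}{5}\right) 0 = 0$)
$p{\left(T,P \right)} = 0$
$27345 p{\left(1,11 \right)} = 27345 \cdot 0 = 0$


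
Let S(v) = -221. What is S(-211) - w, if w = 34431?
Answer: -34652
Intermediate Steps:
S(-211) - w = -221 - 1*34431 = -221 - 34431 = -34652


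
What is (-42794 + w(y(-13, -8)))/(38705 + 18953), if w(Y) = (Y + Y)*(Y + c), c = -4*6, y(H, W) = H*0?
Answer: -21397/28829 ≈ -0.74220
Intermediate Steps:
y(H, W) = 0
c = -24
w(Y) = 2*Y*(-24 + Y) (w(Y) = (Y + Y)*(Y - 24) = (2*Y)*(-24 + Y) = 2*Y*(-24 + Y))
(-42794 + w(y(-13, -8)))/(38705 + 18953) = (-42794 + 2*0*(-24 + 0))/(38705 + 18953) = (-42794 + 2*0*(-24))/57658 = (-42794 + 0)*(1/57658) = -42794*1/57658 = -21397/28829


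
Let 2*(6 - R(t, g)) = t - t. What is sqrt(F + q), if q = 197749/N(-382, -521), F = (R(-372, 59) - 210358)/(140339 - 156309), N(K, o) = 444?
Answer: sqrt(1440936000883515)/1772670 ≈ 21.414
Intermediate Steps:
R(t, g) = 6 (R(t, g) = 6 - (t - t)/2 = 6 - 1/2*0 = 6 + 0 = 6)
F = 105176/7985 (F = (6 - 210358)/(140339 - 156309) = -210352/(-15970) = -210352*(-1/15970) = 105176/7985 ≈ 13.172)
q = 197749/444 ≈ 445.38
sqrt(F + q) = sqrt(105176/7985 + 197749/444) = sqrt(1625723909/3545340) = sqrt(1440936000883515)/1772670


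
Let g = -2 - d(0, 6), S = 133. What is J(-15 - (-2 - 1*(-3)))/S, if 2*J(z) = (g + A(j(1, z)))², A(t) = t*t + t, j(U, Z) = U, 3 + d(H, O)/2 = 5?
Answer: 8/133 ≈ 0.060150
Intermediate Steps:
d(H, O) = 4 (d(H, O) = -6 + 2*5 = -6 + 10 = 4)
A(t) = t + t² (A(t) = t² + t = t + t²)
g = -6 (g = -2 - 1*4 = -2 - 4 = -6)
J(z) = 8 (J(z) = (-6 + 1*(1 + 1))²/2 = (-6 + 1*2)²/2 = (-6 + 2)²/2 = (½)*(-4)² = (½)*16 = 8)
J(-15 - (-2 - 1*(-3)))/S = 8/133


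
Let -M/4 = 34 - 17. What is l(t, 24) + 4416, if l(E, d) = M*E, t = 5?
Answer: 4076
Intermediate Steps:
M = -68 (M = -4*(34 - 17) = -4*17 = -68)
l(E, d) = -68*E
l(t, 24) + 4416 = -68*5 + 4416 = -340 + 4416 = 4076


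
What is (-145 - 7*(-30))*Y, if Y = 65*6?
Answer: 25350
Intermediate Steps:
Y = 390
(-145 - 7*(-30))*Y = (-145 - 7*(-30))*390 = (-145 + 210)*390 = 65*390 = 25350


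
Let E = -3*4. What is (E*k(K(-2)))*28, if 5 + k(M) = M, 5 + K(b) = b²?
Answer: 2016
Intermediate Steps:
K(b) = -5 + b²
E = -12
k(M) = -5 + M
(E*k(K(-2)))*28 = -12*(-5 + (-5 + (-2)²))*28 = -12*(-5 + (-5 + 4))*28 = -12*(-5 - 1)*28 = -12*(-6)*28 = 72*28 = 2016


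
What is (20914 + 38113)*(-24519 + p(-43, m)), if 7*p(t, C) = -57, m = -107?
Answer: -10134345630/7 ≈ -1.4478e+9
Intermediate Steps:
p(t, C) = -57/7 (p(t, C) = (⅐)*(-57) = -57/7)
(20914 + 38113)*(-24519 + p(-43, m)) = (20914 + 38113)*(-24519 - 57/7) = 59027*(-171690/7) = -10134345630/7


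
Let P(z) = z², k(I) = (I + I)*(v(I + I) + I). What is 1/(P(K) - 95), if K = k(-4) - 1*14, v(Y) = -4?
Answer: 1/2405 ≈ 0.00041580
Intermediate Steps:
k(I) = 2*I*(-4 + I) (k(I) = (I + I)*(-4 + I) = (2*I)*(-4 + I) = 2*I*(-4 + I))
K = 50 (K = 2*(-4)*(-4 - 4) - 1*14 = 2*(-4)*(-8) - 14 = 64 - 14 = 50)
1/(P(K) - 95) = 1/(50² - 95) = 1/(2500 - 95) = 1/2405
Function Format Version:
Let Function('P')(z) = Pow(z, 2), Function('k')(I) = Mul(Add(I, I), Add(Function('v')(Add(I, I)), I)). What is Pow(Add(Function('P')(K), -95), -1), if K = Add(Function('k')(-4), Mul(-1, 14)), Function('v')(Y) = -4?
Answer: Rational(1, 2405) ≈ 0.00041580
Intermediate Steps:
Function('k')(I) = Mul(2, I, Add(-4, I)) (Function('k')(I) = Mul(Add(I, I), Add(-4, I)) = Mul(Mul(2, I), Add(-4, I)) = Mul(2, I, Add(-4, I)))
K = 50 (K = Add(Mul(2, -4, Add(-4, -4)), Mul(-1, 14)) = Add(Mul(2, -4, -8), -14) = Add(64, -14) = 50)
Pow(Add(Function('P')(K), -95), -1) = Pow(Add(Pow(50, 2), -95), -1) = Pow(Add(2500, -95), -1) = Pow(2405, -1) = Rational(1, 2405)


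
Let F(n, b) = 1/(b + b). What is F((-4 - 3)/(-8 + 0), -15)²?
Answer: 1/900 ≈ 0.0011111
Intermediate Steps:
F(n, b) = 1/(2*b)
F((-4 - 3)/(-8 + 0), -15)² = ((½)/(-15))² = ((½)*(-1/15))² = (-1/30)² = 1/900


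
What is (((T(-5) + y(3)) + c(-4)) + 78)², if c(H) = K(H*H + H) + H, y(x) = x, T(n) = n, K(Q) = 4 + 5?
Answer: 6561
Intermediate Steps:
K(Q) = 9
c(H) = 9 + H
(((T(-5) + y(3)) + c(-4)) + 78)² = (((-5 + 3) + (9 - 4)) + 78)² = ((-2 + 5) + 78)² = (3 + 78)² = 81² = 6561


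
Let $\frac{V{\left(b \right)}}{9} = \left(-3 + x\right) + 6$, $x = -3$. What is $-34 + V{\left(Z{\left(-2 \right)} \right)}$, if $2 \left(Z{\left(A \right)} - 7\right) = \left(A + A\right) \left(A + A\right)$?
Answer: $-34$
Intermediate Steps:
$Z{\left(A \right)} = 7 + 2 A^{2}$ ($Z{\left(A \right)} = 7 + \frac{\left(A + A\right) \left(A + A\right)}{2} = 7 + \frac{2 A 2 A}{2} = 7 + \frac{4 A^{2}}{2} = 7 + 2 A^{2}$)
$V{\left(b \right)} = 0$ ($V{\left(b \right)} = 9 \left(\left(-3 - 3\right) + 6\right) = 9 \left(-6 + 6\right) = 9 \cdot 0 = 0$)
$-34 + V{\left(Z{\left(-2 \right)} \right)} = -34 + 0 = -34$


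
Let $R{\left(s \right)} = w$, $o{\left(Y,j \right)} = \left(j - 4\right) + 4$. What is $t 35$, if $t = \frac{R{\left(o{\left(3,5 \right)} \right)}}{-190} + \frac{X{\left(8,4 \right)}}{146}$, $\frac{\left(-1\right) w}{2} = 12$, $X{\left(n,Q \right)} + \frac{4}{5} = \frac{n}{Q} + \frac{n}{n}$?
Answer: $\frac{13727}{2774} \approx 4.9484$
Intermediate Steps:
$o{\left(Y,j \right)} = j$ ($o{\left(Y,j \right)} = \left(-4 + j\right) + 4 = j$)
$X{\left(n,Q \right)} = \frac{1}{5} + \frac{n}{Q}$ ($X{\left(n,Q \right)} = - \frac{4}{5} + \left(\frac{n}{Q} + \frac{n}{n}\right) = - \frac{4}{5} + \left(\frac{n}{Q} + 1\right) = - \frac{4}{5} + \left(1 + \frac{n}{Q}\right) = \frac{1}{5} + \frac{n}{Q}$)
$w = -24$ ($w = \left(-2\right) 12 = -24$)
$R{\left(s \right)} = -24$
$t = \frac{1961}{13870}$ ($t = - \frac{24}{-190} + \frac{\frac{1}{4} \left(8 + \frac{1}{5} \cdot 4\right)}{146} = \left(-24\right) \left(- \frac{1}{190}\right) + \frac{8 + \frac{4}{5}}{4} \cdot \frac{1}{146} = \frac{12}{95} + \frac{1}{4} \cdot \frac{44}{5} \cdot \frac{1}{146} = \frac{12}{95} + \frac{11}{5} \cdot \frac{1}{146} = \frac{12}{95} + \frac{11}{730} = \frac{1961}{13870} \approx 0.14138$)
$t 35 = \frac{1961}{13870} \cdot 35 = \frac{13727}{2774}$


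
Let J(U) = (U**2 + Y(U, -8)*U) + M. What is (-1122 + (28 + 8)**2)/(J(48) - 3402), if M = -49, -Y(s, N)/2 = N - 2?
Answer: -174/187 ≈ -0.93048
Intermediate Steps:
Y(s, N) = 4 - 2*N (Y(s, N) = -2*(N - 2) = -2*(-2 + N) = 4 - 2*N)
J(U) = -49 + U**2 + 20*U (J(U) = (U**2 + (4 - 2*(-8))*U) - 49 = (U**2 + (4 + 16)*U) - 49 = (U**2 + 20*U) - 49 = -49 + U**2 + 20*U)
(-1122 + (28 + 8)**2)/(J(48) - 3402) = (-1122 + (28 + 8)**2)/((-49 + 48**2 + 20*48) - 3402) = (-1122 + 36**2)/((-49 + 2304 + 960) - 3402) = (-1122 + 1296)/(3215 - 3402) = 174/(-187) = 174*(-1/187) = -174/187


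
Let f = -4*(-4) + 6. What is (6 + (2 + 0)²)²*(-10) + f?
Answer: -978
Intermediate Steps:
f = 22 (f = 16 + 6 = 22)
(6 + (2 + 0)²)²*(-10) + f = (6 + (2 + 0)²)²*(-10) + 22 = (6 + 2²)²*(-10) + 22 = (6 + 4)²*(-10) + 22 = 10²*(-10) + 22 = 100*(-10) + 22 = -1000 + 22 = -978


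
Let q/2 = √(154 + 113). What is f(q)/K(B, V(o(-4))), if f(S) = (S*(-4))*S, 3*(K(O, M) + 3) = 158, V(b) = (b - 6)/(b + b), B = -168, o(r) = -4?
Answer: -12816/149 ≈ -86.013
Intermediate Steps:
V(b) = (-6 + b)/(2*b) (V(b) = (-6 + b)/((2*b)) = (-6 + b)*(1/(2*b)) = (-6 + b)/(2*b))
q = 2*√267 (q = 2*√(154 + 113) = 2*√267 ≈ 32.680)
K(O, M) = 149/3 (K(O, M) = -3 + (⅓)*158 = -3 + 158/3 = 149/3)
f(S) = -4*S² (f(S) = (-4*S)*S = -4*S²)
f(q)/K(B, V(o(-4))) = (-4*(2*√267)²)/(149/3) = -4*1068*(3/149) = -4272*3/149 = -12816/149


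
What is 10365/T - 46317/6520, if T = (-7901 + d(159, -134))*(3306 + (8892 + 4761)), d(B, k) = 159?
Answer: -1013555197171/142675614760 ≈ -7.1039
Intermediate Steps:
T = -131296578 (T = (-7901 + 159)*(3306 + (8892 + 4761)) = -7742*(3306 + 13653) = -7742*16959 = -131296578)
10365/T - 46317/6520 = 10365/(-131296578) - 46317/6520 = 10365*(-1/131296578) - 46317*1/6520 = -3455/43765526 - 46317/6520 = -1013555197171/142675614760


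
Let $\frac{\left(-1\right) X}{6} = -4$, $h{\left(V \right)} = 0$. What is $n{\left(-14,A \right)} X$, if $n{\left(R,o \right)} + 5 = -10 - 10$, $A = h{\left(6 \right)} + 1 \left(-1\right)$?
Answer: $-600$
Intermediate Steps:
$X = 24$ ($X = \left(-6\right) \left(-4\right) = 24$)
$A = -1$ ($A = 0 + 1 \left(-1\right) = 0 - 1 = -1$)
$n{\left(R,o \right)} = -25$ ($n{\left(R,o \right)} = -5 - 20 = -25$)
$n{\left(-14,A \right)} X = \left(-25\right) 24 = -600$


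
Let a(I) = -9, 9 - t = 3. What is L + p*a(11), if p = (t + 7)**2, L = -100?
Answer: -1621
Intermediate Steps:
t = 6 (t = 9 - 1*3 = 9 - 3 = 6)
p = 169 (p = (6 + 7)**2 = 13**2 = 169)
L + p*a(11) = -100 + 169*(-9) = -100 - 1521 = -1621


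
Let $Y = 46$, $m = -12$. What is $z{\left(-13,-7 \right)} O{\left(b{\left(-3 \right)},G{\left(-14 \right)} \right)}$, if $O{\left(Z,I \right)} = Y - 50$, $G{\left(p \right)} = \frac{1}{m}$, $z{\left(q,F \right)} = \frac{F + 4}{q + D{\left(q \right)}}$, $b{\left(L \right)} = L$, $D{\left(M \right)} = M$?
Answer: $- \frac{6}{13} \approx -0.46154$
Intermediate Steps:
$z{\left(q,F \right)} = \frac{4 + F}{2 q}$ ($z{\left(q,F \right)} = \frac{F + 4}{q + q} = \frac{4 + F}{2 q}$)
$G{\left(p \right)} = - \frac{1}{12}$ ($G{\left(p \right)} = \frac{1}{-12} = - \frac{1}{12}$)
$O{\left(Z,I \right)} = -4$ ($O{\left(Z,I \right)} = 46 - 50 = -4$)
$z{\left(-13,-7 \right)} O{\left(b{\left(-3 \right)},G{\left(-14 \right)} \right)} = \frac{4 - 7}{2 \left(-13\right)} \left(-4\right) = \frac{1}{2} \left(- \frac{1}{13}\right) \left(-3\right) \left(-4\right) = \frac{3}{26} \left(-4\right) = - \frac{6}{13}$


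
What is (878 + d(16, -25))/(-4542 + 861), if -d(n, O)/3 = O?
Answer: -953/3681 ≈ -0.25890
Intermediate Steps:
d(n, O) = -3*O
(878 + d(16, -25))/(-4542 + 861) = (878 - 3*(-25))/(-4542 + 861) = (878 + 75)/(-3681) = 953*(-1/3681) = -953/3681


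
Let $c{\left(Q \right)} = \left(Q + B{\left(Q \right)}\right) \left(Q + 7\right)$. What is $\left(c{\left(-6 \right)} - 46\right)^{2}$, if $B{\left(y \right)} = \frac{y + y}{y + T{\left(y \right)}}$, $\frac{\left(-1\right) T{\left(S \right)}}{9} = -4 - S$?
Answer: $\frac{10609}{4} \approx 2652.3$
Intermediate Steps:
$T{\left(S \right)} = 36 + 9 S$ ($T{\left(S \right)} = - 9 \left(-4 - S\right) = 36 + 9 S$)
$B{\left(y \right)} = \frac{2 y}{36 + 10 y}$ ($B{\left(y \right)} = \frac{y + y}{y + \left(36 + 9 y\right)} = \frac{2 y}{36 + 10 y}$)
$c{\left(Q \right)} = \left(7 + Q\right) \left(Q + \frac{Q}{18 + 5 Q}\right)$ ($c{\left(Q \right)} = \left(Q + \frac{Q}{18 + 5 Q}\right) \left(Q + 7\right) = \left(Q + \frac{Q}{18 + 5 Q}\right) \left(7 + Q\right) = \left(7 + Q\right) \left(Q + \frac{Q}{18 + 5 Q}\right)$)
$\left(c{\left(-6 \right)} - 46\right)^{2} = \left(- \frac{6 \left(133 + 5 \left(-6\right)^{2} + 54 \left(-6\right)\right)}{18 + 5 \left(-6\right)} - 46\right)^{2} = \left(- \frac{6 \left(133 + 5 \cdot 36 - 324\right)}{18 - 30} - 46\right)^{2} = \left(- \frac{6 \left(133 + 180 - 324\right)}{-12} - 46\right)^{2} = \left(\left(-6\right) \left(- \frac{1}{12}\right) \left(-11\right) - 46\right)^{2} = \left(- \frac{11}{2} - 46\right)^{2} = \left(- \frac{103}{2}\right)^{2} = \frac{10609}{4}$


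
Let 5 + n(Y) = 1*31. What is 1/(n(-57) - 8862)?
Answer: -1/8836 ≈ -0.00011317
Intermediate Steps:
n(Y) = 26 (n(Y) = -5 + 1*31 = -5 + 31 = 26)
1/(n(-57) - 8862) = 1/(26 - 8862) = 1/(-8836) = -1/8836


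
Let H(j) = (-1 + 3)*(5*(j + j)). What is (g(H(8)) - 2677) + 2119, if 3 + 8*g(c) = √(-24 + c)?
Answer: -4467/8 + √34/4 ≈ -556.92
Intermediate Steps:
H(j) = 20*j (H(j) = 2*(5*(2*j)) = 2*(10*j) = 20*j)
g(c) = -3/8 + √(-24 + c)/8
(g(H(8)) - 2677) + 2119 = ((-3/8 + √(-24 + 20*8)/8) - 2677) + 2119 = ((-3/8 + √(-24 + 160)/8) - 2677) + 2119 = ((-3/8 + √136/8) - 2677) + 2119 = ((-3/8 + (2*√34)/8) - 2677) + 2119 = ((-3/8 + √34/4) - 2677) + 2119 = (-21419/8 + √34/4) + 2119 = -4467/8 + √34/4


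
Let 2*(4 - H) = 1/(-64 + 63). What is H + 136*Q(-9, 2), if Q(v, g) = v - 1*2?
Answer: -2983/2 ≈ -1491.5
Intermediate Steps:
Q(v, g) = -2 + v (Q(v, g) = v - 2 = -2 + v)
H = 9/2 (H = 4 - 1/(2*(-64 + 63)) = 4 - 1/2/(-1) = 4 - 1/2*(-1) = 4 + 1/2 = 9/2 ≈ 4.5000)
H + 136*Q(-9, 2) = 9/2 + 136*(-2 - 9) = 9/2 + 136*(-11) = 9/2 - 1496 = -2983/2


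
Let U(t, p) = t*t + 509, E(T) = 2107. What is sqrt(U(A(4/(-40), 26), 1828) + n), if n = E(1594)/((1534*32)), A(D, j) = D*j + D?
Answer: sqrt(486004766221)/30680 ≈ 22.723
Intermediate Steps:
A(D, j) = D + D*j
U(t, p) = 509 + t**2 (U(t, p) = t**2 + 509 = 509 + t**2)
n = 2107/49088 (n = 2107/((1534*32)) = 2107/49088 ≈ 0.042923)
sqrt(U(A(4/(-40), 26), 1828) + n) = sqrt((509 + ((4/(-40))*(1 + 26))**2) + 2107/49088) = sqrt((509 + ((4*(-1/40))*27)**2) + 2107/49088) = sqrt((509 + (-1/10*27)**2) + 2107/49088) = sqrt((509 + (-27/10)**2) + 2107/49088) = sqrt((509 + 729/100) + 2107/49088) = sqrt(51629/100 + 2107/49088) = sqrt(633643763/1227200) = sqrt(486004766221)/30680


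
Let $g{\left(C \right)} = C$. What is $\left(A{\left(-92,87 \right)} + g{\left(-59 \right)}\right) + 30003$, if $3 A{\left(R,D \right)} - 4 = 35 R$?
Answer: $28872$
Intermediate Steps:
$A{\left(R,D \right)} = \frac{4}{3} + \frac{35 R}{3}$
$\left(A{\left(-92,87 \right)} + g{\left(-59 \right)}\right) + 30003 = \left(\left(\frac{4}{3} + \frac{35}{3} \left(-92\right)\right) - 59\right) + 30003 = \left(\left(\frac{4}{3} - \frac{3220}{3}\right) - 59\right) + 30003 = \left(-1072 - 59\right) + 30003 = -1131 + 30003 = 28872$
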